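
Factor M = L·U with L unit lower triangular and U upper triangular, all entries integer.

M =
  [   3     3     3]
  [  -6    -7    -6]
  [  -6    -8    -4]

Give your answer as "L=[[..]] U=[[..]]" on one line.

  row1 -= -2·row0 → [0,-1,0]
  row2 -= -2·row0 → [0,-2,2]
  row2 -= 2·row1 → [0,0,2]

L=[[1,0,0],[-2,1,0],[-2,2,1]] U=[[3,3,3],[0,-1,0],[0,0,2]]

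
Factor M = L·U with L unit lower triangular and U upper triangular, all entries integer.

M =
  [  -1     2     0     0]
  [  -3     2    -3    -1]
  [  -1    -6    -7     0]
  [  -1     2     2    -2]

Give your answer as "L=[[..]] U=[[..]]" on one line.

  r1 -= 3·r0 → [0,-4,-3,-1]
  r2 -= 1·r0 → [0,-8,-7,0]
  r3 -= 1·r0 → [0,0,2,-2]
  r2 -= 2·r1 → [0,0,-1,2]
  r3 -= 0·r1 → [0,0,2,-2]
  r3 -= -2·r2 → [0,0,0,2]

L=[[1,0,0,0],[3,1,0,0],[1,2,1,0],[1,0,-2,1]] U=[[-1,2,0,0],[0,-4,-3,-1],[0,0,-1,2],[0,0,0,2]]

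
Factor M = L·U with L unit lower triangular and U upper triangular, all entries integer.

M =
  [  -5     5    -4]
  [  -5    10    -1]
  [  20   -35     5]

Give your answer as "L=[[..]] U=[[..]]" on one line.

L=[[1,0,0],[1,1,0],[-4,-3,1]] U=[[-5,5,-4],[0,5,3],[0,0,-2]]

  r1 -= 1·r0 → [0,5,3]
  r2 -= -4·r0 → [0,-15,-11]
  r2 -= -3·r1 → [0,0,-2]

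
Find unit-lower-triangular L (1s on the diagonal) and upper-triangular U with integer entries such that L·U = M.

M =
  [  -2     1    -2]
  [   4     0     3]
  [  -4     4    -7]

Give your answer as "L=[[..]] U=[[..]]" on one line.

  r1 -= -2·r0 → [0,2,-1]
  r2 -= 2·r0 → [0,2,-3]
  r2 -= 1·r1 → [0,0,-2]

L=[[1,0,0],[-2,1,0],[2,1,1]] U=[[-2,1,-2],[0,2,-1],[0,0,-2]]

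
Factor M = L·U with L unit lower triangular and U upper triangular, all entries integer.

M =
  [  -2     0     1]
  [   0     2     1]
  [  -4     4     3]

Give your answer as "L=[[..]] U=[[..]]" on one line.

  row1 -= 0·row0 → [0,2,1]
  row2 -= 2·row0 → [0,4,1]
  row2 -= 2·row1 → [0,0,-1]

L=[[1,0,0],[0,1,0],[2,2,1]] U=[[-2,0,1],[0,2,1],[0,0,-1]]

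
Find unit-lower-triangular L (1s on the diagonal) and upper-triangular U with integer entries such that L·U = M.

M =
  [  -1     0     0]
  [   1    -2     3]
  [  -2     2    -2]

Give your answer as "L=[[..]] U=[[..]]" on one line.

L=[[1,0,0],[-1,1,0],[2,-1,1]] U=[[-1,0,0],[0,-2,3],[0,0,1]]

  R1 -= -1·R0 → [0,-2,3]
  R2 -= 2·R0 → [0,2,-2]
  R2 -= -1·R1 → [0,0,1]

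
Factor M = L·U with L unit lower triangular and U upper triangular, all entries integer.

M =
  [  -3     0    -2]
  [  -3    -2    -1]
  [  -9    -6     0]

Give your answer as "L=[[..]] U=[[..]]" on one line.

  r1 -= 1·r0 → [0,-2,1]
  r2 -= 3·r0 → [0,-6,6]
  r2 -= 3·r1 → [0,0,3]

L=[[1,0,0],[1,1,0],[3,3,1]] U=[[-3,0,-2],[0,-2,1],[0,0,3]]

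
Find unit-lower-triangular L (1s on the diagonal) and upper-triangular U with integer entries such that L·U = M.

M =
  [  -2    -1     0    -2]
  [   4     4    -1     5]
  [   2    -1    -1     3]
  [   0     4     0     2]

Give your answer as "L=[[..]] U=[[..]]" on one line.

L=[[1,0,0,0],[-2,1,0,0],[-1,-1,1,0],[0,2,-1,1]] U=[[-2,-1,0,-2],[0,2,-1,1],[0,0,-2,2],[0,0,0,2]]

  R1 -= -2·R0 → [0,2,-1,1]
  R2 -= -1·R0 → [0,-2,-1,1]
  R3 -= 0·R0 → [0,4,0,2]
  R2 -= -1·R1 → [0,0,-2,2]
  R3 -= 2·R1 → [0,0,2,0]
  R3 -= -1·R2 → [0,0,0,2]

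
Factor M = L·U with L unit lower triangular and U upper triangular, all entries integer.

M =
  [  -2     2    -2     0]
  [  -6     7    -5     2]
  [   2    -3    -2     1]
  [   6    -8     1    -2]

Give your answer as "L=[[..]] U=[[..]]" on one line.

  row1 -= 3·row0 → [0,1,1,2]
  row2 -= -1·row0 → [0,-1,-4,1]
  row3 -= -3·row0 → [0,-2,-5,-2]
  row2 -= -1·row1 → [0,0,-3,3]
  row3 -= -2·row1 → [0,0,-3,2]
  row3 -= 1·row2 → [0,0,0,-1]

L=[[1,0,0,0],[3,1,0,0],[-1,-1,1,0],[-3,-2,1,1]] U=[[-2,2,-2,0],[0,1,1,2],[0,0,-3,3],[0,0,0,-1]]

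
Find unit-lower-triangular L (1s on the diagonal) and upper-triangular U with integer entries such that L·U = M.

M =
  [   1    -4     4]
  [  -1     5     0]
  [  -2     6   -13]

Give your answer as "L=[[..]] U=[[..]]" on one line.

  R1 -= -1·R0 → [0,1,4]
  R2 -= -2·R0 → [0,-2,-5]
  R2 -= -2·R1 → [0,0,3]

L=[[1,0,0],[-1,1,0],[-2,-2,1]] U=[[1,-4,4],[0,1,4],[0,0,3]]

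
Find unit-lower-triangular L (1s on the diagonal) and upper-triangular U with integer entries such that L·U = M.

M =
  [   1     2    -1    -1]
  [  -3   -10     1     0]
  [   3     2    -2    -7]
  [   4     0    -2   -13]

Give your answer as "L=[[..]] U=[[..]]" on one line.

  row1 -= -3·row0 → [0,-4,-2,-3]
  row2 -= 3·row0 → [0,-4,1,-4]
  row3 -= 4·row0 → [0,-8,2,-9]
  row2 -= 1·row1 → [0,0,3,-1]
  row3 -= 2·row1 → [0,0,6,-3]
  row3 -= 2·row2 → [0,0,0,-1]

L=[[1,0,0,0],[-3,1,0,0],[3,1,1,0],[4,2,2,1]] U=[[1,2,-1,-1],[0,-4,-2,-3],[0,0,3,-1],[0,0,0,-1]]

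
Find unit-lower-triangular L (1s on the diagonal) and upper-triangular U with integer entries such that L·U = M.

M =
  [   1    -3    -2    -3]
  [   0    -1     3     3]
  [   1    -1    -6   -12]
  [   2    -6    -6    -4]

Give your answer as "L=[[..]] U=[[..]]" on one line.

L=[[1,0,0,0],[0,1,0,0],[1,-2,1,0],[2,0,-1,1]] U=[[1,-3,-2,-3],[0,-1,3,3],[0,0,2,-3],[0,0,0,-1]]

  row1 -= 0·row0 → [0,-1,3,3]
  row2 -= 1·row0 → [0,2,-4,-9]
  row3 -= 2·row0 → [0,0,-2,2]
  row2 -= -2·row1 → [0,0,2,-3]
  row3 -= 0·row1 → [0,0,-2,2]
  row3 -= -1·row2 → [0,0,0,-1]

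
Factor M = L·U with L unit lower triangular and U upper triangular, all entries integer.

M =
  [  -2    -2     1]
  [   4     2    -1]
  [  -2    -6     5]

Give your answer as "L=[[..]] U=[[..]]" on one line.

  R1 -= -2·R0 → [0,-2,1]
  R2 -= 1·R0 → [0,-4,4]
  R2 -= 2·R1 → [0,0,2]

L=[[1,0,0],[-2,1,0],[1,2,1]] U=[[-2,-2,1],[0,-2,1],[0,0,2]]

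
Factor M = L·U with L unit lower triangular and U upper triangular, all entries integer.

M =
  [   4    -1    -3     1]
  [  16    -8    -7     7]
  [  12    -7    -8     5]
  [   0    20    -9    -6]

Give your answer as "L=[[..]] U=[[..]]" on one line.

  R1 -= 4·R0 → [0,-4,5,3]
  R2 -= 3·R0 → [0,-4,1,2]
  R3 -= 0·R0 → [0,20,-9,-6]
  R2 -= 1·R1 → [0,0,-4,-1]
  R3 -= -5·R1 → [0,0,16,9]
  R3 -= -4·R2 → [0,0,0,5]

L=[[1,0,0,0],[4,1,0,0],[3,1,1,0],[0,-5,-4,1]] U=[[4,-1,-3,1],[0,-4,5,3],[0,0,-4,-1],[0,0,0,5]]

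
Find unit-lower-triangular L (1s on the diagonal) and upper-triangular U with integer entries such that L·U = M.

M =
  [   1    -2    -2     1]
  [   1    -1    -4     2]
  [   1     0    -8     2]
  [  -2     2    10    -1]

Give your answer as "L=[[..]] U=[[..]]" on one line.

  row1 -= 1·row0 → [0,1,-2,1]
  row2 -= 1·row0 → [0,2,-6,1]
  row3 -= -2·row0 → [0,-2,6,1]
  row2 -= 2·row1 → [0,0,-2,-1]
  row3 -= -2·row1 → [0,0,2,3]
  row3 -= -1·row2 → [0,0,0,2]

L=[[1,0,0,0],[1,1,0,0],[1,2,1,0],[-2,-2,-1,1]] U=[[1,-2,-2,1],[0,1,-2,1],[0,0,-2,-1],[0,0,0,2]]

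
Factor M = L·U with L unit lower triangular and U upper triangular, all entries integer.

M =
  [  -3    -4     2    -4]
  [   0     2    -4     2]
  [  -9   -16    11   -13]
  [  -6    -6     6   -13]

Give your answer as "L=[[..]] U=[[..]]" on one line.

  r1 -= 0·r0 → [0,2,-4,2]
  r2 -= 3·r0 → [0,-4,5,-1]
  r3 -= 2·r0 → [0,2,2,-5]
  r2 -= -2·r1 → [0,0,-3,3]
  r3 -= 1·r1 → [0,0,6,-7]
  r3 -= -2·r2 → [0,0,0,-1]

L=[[1,0,0,0],[0,1,0,0],[3,-2,1,0],[2,1,-2,1]] U=[[-3,-4,2,-4],[0,2,-4,2],[0,0,-3,3],[0,0,0,-1]]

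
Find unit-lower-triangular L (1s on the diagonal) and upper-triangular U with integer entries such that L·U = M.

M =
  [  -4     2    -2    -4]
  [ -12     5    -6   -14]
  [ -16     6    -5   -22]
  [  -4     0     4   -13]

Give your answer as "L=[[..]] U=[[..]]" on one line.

L=[[1,0,0,0],[3,1,0,0],[4,2,1,0],[1,2,2,1]] U=[[-4,2,-2,-4],[0,-1,0,-2],[0,0,3,-2],[0,0,0,-1]]

  r1 -= 3·r0 → [0,-1,0,-2]
  r2 -= 4·r0 → [0,-2,3,-6]
  r3 -= 1·r0 → [0,-2,6,-9]
  r2 -= 2·r1 → [0,0,3,-2]
  r3 -= 2·r1 → [0,0,6,-5]
  r3 -= 2·r2 → [0,0,0,-1]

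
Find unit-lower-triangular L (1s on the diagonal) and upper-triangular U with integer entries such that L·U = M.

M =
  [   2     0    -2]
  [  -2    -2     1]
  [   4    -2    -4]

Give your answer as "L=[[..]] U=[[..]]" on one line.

  row1 -= -1·row0 → [0,-2,-1]
  row2 -= 2·row0 → [0,-2,0]
  row2 -= 1·row1 → [0,0,1]

L=[[1,0,0],[-1,1,0],[2,1,1]] U=[[2,0,-2],[0,-2,-1],[0,0,1]]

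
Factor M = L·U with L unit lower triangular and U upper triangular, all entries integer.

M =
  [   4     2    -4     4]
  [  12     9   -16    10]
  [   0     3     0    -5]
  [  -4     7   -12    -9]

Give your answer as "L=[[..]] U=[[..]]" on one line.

L=[[1,0,0,0],[3,1,0,0],[0,1,1,0],[-1,3,-1,1]] U=[[4,2,-4,4],[0,3,-4,-2],[0,0,4,-3],[0,0,0,-2]]

  row1 -= 3·row0 → [0,3,-4,-2]
  row2 -= 0·row0 → [0,3,0,-5]
  row3 -= -1·row0 → [0,9,-16,-5]
  row2 -= 1·row1 → [0,0,4,-3]
  row3 -= 3·row1 → [0,0,-4,1]
  row3 -= -1·row2 → [0,0,0,-2]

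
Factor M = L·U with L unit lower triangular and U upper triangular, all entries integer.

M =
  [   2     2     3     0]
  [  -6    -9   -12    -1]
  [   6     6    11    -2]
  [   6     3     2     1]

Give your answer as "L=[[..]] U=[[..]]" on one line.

  r1 -= -3·r0 → [0,-3,-3,-1]
  r2 -= 3·r0 → [0,0,2,-2]
  r3 -= 3·r0 → [0,-3,-7,1]
  r2 -= 0·r1 → [0,0,2,-2]
  r3 -= 1·r1 → [0,0,-4,2]
  r3 -= -2·r2 → [0,0,0,-2]

L=[[1,0,0,0],[-3,1,0,0],[3,0,1,0],[3,1,-2,1]] U=[[2,2,3,0],[0,-3,-3,-1],[0,0,2,-2],[0,0,0,-2]]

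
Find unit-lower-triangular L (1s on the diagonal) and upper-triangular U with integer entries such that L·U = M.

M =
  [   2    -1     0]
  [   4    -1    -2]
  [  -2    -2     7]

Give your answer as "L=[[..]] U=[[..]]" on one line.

  row1 -= 2·row0 → [0,1,-2]
  row2 -= -1·row0 → [0,-3,7]
  row2 -= -3·row1 → [0,0,1]

L=[[1,0,0],[2,1,0],[-1,-3,1]] U=[[2,-1,0],[0,1,-2],[0,0,1]]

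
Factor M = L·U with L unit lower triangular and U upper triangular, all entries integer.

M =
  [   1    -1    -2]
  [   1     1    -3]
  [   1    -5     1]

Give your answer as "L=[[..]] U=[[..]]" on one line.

  row1 -= 1·row0 → [0,2,-1]
  row2 -= 1·row0 → [0,-4,3]
  row2 -= -2·row1 → [0,0,1]

L=[[1,0,0],[1,1,0],[1,-2,1]] U=[[1,-1,-2],[0,2,-1],[0,0,1]]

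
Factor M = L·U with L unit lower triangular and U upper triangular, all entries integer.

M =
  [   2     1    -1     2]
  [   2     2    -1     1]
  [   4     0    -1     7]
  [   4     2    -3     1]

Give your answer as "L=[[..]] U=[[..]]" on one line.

L=[[1,0,0,0],[1,1,0,0],[2,-2,1,0],[2,0,-1,1]] U=[[2,1,-1,2],[0,1,0,-1],[0,0,1,1],[0,0,0,-2]]

  row1 -= 1·row0 → [0,1,0,-1]
  row2 -= 2·row0 → [0,-2,1,3]
  row3 -= 2·row0 → [0,0,-1,-3]
  row2 -= -2·row1 → [0,0,1,1]
  row3 -= 0·row1 → [0,0,-1,-3]
  row3 -= -1·row2 → [0,0,0,-2]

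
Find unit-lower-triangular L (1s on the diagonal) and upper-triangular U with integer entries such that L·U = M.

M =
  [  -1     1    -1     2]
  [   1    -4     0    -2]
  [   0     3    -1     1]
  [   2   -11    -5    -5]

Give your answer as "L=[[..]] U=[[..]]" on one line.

  row1 -= -1·row0 → [0,-3,-1,0]
  row2 -= 0·row0 → [0,3,-1,1]
  row3 -= -2·row0 → [0,-9,-7,-1]
  row2 -= -1·row1 → [0,0,-2,1]
  row3 -= 3·row1 → [0,0,-4,-1]
  row3 -= 2·row2 → [0,0,0,-3]

L=[[1,0,0,0],[-1,1,0,0],[0,-1,1,0],[-2,3,2,1]] U=[[-1,1,-1,2],[0,-3,-1,0],[0,0,-2,1],[0,0,0,-3]]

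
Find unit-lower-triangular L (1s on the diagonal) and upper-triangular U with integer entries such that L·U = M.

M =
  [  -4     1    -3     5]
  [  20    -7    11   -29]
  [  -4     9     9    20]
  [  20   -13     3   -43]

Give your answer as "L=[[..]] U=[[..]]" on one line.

  r1 -= -5·r0 → [0,-2,-4,-4]
  r2 -= 1·r0 → [0,8,12,15]
  r3 -= -5·r0 → [0,-8,-12,-18]
  r2 -= -4·r1 → [0,0,-4,-1]
  r3 -= 4·r1 → [0,0,4,-2]
  r3 -= -1·r2 → [0,0,0,-3]

L=[[1,0,0,0],[-5,1,0,0],[1,-4,1,0],[-5,4,-1,1]] U=[[-4,1,-3,5],[0,-2,-4,-4],[0,0,-4,-1],[0,0,0,-3]]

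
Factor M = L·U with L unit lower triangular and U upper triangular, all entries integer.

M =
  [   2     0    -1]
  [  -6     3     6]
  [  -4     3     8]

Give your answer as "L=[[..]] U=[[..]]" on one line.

L=[[1,0,0],[-3,1,0],[-2,1,1]] U=[[2,0,-1],[0,3,3],[0,0,3]]

  row1 -= -3·row0 → [0,3,3]
  row2 -= -2·row0 → [0,3,6]
  row2 -= 1·row1 → [0,0,3]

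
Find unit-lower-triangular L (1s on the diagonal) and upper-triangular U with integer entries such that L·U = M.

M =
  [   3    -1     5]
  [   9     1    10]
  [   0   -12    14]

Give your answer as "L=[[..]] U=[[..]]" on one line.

L=[[1,0,0],[3,1,0],[0,-3,1]] U=[[3,-1,5],[0,4,-5],[0,0,-1]]

  row1 -= 3·row0 → [0,4,-5]
  row2 -= 0·row0 → [0,-12,14]
  row2 -= -3·row1 → [0,0,-1]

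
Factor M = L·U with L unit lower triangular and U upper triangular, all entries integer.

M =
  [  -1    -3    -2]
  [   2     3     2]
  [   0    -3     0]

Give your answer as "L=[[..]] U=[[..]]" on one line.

  row1 -= -2·row0 → [0,-3,-2]
  row2 -= 0·row0 → [0,-3,0]
  row2 -= 1·row1 → [0,0,2]

L=[[1,0,0],[-2,1,0],[0,1,1]] U=[[-1,-3,-2],[0,-3,-2],[0,0,2]]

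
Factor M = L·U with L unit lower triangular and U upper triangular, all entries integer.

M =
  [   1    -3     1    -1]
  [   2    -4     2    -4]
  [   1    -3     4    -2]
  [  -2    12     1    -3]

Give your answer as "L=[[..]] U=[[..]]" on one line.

L=[[1,0,0,0],[2,1,0,0],[1,0,1,0],[-2,3,1,1]] U=[[1,-3,1,-1],[0,2,0,-2],[0,0,3,-1],[0,0,0,2]]

  r1 -= 2·r0 → [0,2,0,-2]
  r2 -= 1·r0 → [0,0,3,-1]
  r3 -= -2·r0 → [0,6,3,-5]
  r2 -= 0·r1 → [0,0,3,-1]
  r3 -= 3·r1 → [0,0,3,1]
  r3 -= 1·r2 → [0,0,0,2]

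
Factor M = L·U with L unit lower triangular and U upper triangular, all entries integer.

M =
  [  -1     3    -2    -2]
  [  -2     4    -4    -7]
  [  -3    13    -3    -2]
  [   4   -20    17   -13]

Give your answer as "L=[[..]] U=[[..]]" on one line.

L=[[1,0,0,0],[2,1,0,0],[3,-2,1,0],[-4,4,3,1]] U=[[-1,3,-2,-2],[0,-2,0,-3],[0,0,3,-2],[0,0,0,-3]]

  row1 -= 2·row0 → [0,-2,0,-3]
  row2 -= 3·row0 → [0,4,3,4]
  row3 -= -4·row0 → [0,-8,9,-21]
  row2 -= -2·row1 → [0,0,3,-2]
  row3 -= 4·row1 → [0,0,9,-9]
  row3 -= 3·row2 → [0,0,0,-3]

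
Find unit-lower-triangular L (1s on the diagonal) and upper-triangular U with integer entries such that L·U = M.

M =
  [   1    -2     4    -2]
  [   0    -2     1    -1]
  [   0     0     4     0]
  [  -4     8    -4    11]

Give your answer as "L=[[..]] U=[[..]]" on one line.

  row1 -= 0·row0 → [0,-2,1,-1]
  row2 -= 0·row0 → [0,0,4,0]
  row3 -= -4·row0 → [0,0,12,3]
  row2 -= 0·row1 → [0,0,4,0]
  row3 -= 0·row1 → [0,0,12,3]
  row3 -= 3·row2 → [0,0,0,3]

L=[[1,0,0,0],[0,1,0,0],[0,0,1,0],[-4,0,3,1]] U=[[1,-2,4,-2],[0,-2,1,-1],[0,0,4,0],[0,0,0,3]]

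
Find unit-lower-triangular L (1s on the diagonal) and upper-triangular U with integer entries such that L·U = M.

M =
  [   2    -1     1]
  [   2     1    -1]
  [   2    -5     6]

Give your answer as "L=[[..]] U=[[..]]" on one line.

L=[[1,0,0],[1,1,0],[1,-2,1]] U=[[2,-1,1],[0,2,-2],[0,0,1]]

  R1 -= 1·R0 → [0,2,-2]
  R2 -= 1·R0 → [0,-4,5]
  R2 -= -2·R1 → [0,0,1]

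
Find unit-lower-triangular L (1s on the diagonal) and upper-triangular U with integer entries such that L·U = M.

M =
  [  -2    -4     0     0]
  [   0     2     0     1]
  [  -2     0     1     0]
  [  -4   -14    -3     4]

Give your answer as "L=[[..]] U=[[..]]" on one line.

L=[[1,0,0,0],[0,1,0,0],[1,2,1,0],[2,-3,-3,1]] U=[[-2,-4,0,0],[0,2,0,1],[0,0,1,-2],[0,0,0,1]]

  r1 -= 0·r0 → [0,2,0,1]
  r2 -= 1·r0 → [0,4,1,0]
  r3 -= 2·r0 → [0,-6,-3,4]
  r2 -= 2·r1 → [0,0,1,-2]
  r3 -= -3·r1 → [0,0,-3,7]
  r3 -= -3·r2 → [0,0,0,1]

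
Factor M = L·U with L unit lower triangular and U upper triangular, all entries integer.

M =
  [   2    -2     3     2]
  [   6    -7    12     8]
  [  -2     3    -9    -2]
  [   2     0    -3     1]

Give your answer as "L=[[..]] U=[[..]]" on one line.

  row1 -= 3·row0 → [0,-1,3,2]
  row2 -= -1·row0 → [0,1,-6,0]
  row3 -= 1·row0 → [0,2,-6,-1]
  row2 -= -1·row1 → [0,0,-3,2]
  row3 -= -2·row1 → [0,0,0,3]
  row3 -= 0·row2 → [0,0,0,3]

L=[[1,0,0,0],[3,1,0,0],[-1,-1,1,0],[1,-2,0,1]] U=[[2,-2,3,2],[0,-1,3,2],[0,0,-3,2],[0,0,0,3]]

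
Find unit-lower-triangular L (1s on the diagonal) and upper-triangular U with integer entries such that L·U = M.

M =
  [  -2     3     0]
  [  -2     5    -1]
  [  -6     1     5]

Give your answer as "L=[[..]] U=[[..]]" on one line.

L=[[1,0,0],[1,1,0],[3,-4,1]] U=[[-2,3,0],[0,2,-1],[0,0,1]]

  R1 -= 1·R0 → [0,2,-1]
  R2 -= 3·R0 → [0,-8,5]
  R2 -= -4·R1 → [0,0,1]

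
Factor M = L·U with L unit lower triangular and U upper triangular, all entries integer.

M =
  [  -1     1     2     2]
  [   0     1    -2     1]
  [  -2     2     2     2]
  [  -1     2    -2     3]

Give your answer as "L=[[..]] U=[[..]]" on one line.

  R1 -= 0·R0 → [0,1,-2,1]
  R2 -= 2·R0 → [0,0,-2,-2]
  R3 -= 1·R0 → [0,1,-4,1]
  R2 -= 0·R1 → [0,0,-2,-2]
  R3 -= 1·R1 → [0,0,-2,0]
  R3 -= 1·R2 → [0,0,0,2]

L=[[1,0,0,0],[0,1,0,0],[2,0,1,0],[1,1,1,1]] U=[[-1,1,2,2],[0,1,-2,1],[0,0,-2,-2],[0,0,0,2]]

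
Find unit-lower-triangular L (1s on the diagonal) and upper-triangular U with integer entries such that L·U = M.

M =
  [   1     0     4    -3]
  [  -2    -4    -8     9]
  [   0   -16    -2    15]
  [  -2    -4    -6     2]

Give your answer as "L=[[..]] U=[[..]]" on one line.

  r1 -= -2·r0 → [0,-4,0,3]
  r2 -= 0·r0 → [0,-16,-2,15]
  r3 -= -2·r0 → [0,-4,2,-4]
  r2 -= 4·r1 → [0,0,-2,3]
  r3 -= 1·r1 → [0,0,2,-7]
  r3 -= -1·r2 → [0,0,0,-4]

L=[[1,0,0,0],[-2,1,0,0],[0,4,1,0],[-2,1,-1,1]] U=[[1,0,4,-3],[0,-4,0,3],[0,0,-2,3],[0,0,0,-4]]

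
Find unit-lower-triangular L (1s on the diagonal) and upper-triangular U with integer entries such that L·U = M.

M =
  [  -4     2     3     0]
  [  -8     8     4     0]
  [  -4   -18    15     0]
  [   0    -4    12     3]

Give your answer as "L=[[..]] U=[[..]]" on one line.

L=[[1,0,0,0],[2,1,0,0],[1,-5,1,0],[0,-1,5,1]] U=[[-4,2,3,0],[0,4,-2,0],[0,0,2,0],[0,0,0,3]]

  r1 -= 2·r0 → [0,4,-2,0]
  r2 -= 1·r0 → [0,-20,12,0]
  r3 -= 0·r0 → [0,-4,12,3]
  r2 -= -5·r1 → [0,0,2,0]
  r3 -= -1·r1 → [0,0,10,3]
  r3 -= 5·r2 → [0,0,0,3]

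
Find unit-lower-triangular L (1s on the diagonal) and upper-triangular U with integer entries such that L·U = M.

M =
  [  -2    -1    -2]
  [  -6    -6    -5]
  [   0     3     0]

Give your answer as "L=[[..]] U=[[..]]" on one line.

  row1 -= 3·row0 → [0,-3,1]
  row2 -= 0·row0 → [0,3,0]
  row2 -= -1·row1 → [0,0,1]

L=[[1,0,0],[3,1,0],[0,-1,1]] U=[[-2,-1,-2],[0,-3,1],[0,0,1]]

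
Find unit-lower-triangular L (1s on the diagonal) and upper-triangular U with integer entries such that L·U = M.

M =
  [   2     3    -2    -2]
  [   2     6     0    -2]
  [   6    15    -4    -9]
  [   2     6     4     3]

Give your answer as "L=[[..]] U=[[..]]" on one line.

L=[[1,0,0,0],[1,1,0,0],[3,2,1,0],[1,1,-2,1]] U=[[2,3,-2,-2],[0,3,2,0],[0,0,-2,-3],[0,0,0,-1]]

  r1 -= 1·r0 → [0,3,2,0]
  r2 -= 3·r0 → [0,6,2,-3]
  r3 -= 1·r0 → [0,3,6,5]
  r2 -= 2·r1 → [0,0,-2,-3]
  r3 -= 1·r1 → [0,0,4,5]
  r3 -= -2·r2 → [0,0,0,-1]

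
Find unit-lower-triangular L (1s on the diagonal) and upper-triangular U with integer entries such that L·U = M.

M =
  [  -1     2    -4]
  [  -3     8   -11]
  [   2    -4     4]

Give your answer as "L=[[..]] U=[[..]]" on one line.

L=[[1,0,0],[3,1,0],[-2,0,1]] U=[[-1,2,-4],[0,2,1],[0,0,-4]]

  row1 -= 3·row0 → [0,2,1]
  row2 -= -2·row0 → [0,0,-4]
  row2 -= 0·row1 → [0,0,-4]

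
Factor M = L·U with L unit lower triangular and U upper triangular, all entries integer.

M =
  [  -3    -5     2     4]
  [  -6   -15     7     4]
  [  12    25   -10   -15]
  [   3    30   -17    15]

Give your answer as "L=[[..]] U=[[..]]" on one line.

L=[[1,0,0,0],[2,1,0,0],[-4,-1,1,0],[-1,-5,0,1]] U=[[-3,-5,2,4],[0,-5,3,-4],[0,0,1,-3],[0,0,0,-1]]

  row1 -= 2·row0 → [0,-5,3,-4]
  row2 -= -4·row0 → [0,5,-2,1]
  row3 -= -1·row0 → [0,25,-15,19]
  row2 -= -1·row1 → [0,0,1,-3]
  row3 -= -5·row1 → [0,0,0,-1]
  row3 -= 0·row2 → [0,0,0,-1]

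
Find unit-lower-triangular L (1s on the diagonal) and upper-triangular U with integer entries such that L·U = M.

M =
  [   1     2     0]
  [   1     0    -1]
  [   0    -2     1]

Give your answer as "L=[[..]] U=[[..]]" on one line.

L=[[1,0,0],[1,1,0],[0,1,1]] U=[[1,2,0],[0,-2,-1],[0,0,2]]

  r1 -= 1·r0 → [0,-2,-1]
  r2 -= 0·r0 → [0,-2,1]
  r2 -= 1·r1 → [0,0,2]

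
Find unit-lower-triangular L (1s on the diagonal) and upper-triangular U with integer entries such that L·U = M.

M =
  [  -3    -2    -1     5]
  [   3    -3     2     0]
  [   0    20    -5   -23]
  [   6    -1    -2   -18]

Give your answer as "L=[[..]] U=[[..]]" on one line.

  row1 -= -1·row0 → [0,-5,1,5]
  row2 -= 0·row0 → [0,20,-5,-23]
  row3 -= -2·row0 → [0,-5,-4,-8]
  row2 -= -4·row1 → [0,0,-1,-3]
  row3 -= 1·row1 → [0,0,-5,-13]
  row3 -= 5·row2 → [0,0,0,2]

L=[[1,0,0,0],[-1,1,0,0],[0,-4,1,0],[-2,1,5,1]] U=[[-3,-2,-1,5],[0,-5,1,5],[0,0,-1,-3],[0,0,0,2]]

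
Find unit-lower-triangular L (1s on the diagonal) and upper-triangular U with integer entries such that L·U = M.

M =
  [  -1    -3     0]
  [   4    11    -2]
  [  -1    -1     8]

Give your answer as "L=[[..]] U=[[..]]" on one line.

L=[[1,0,0],[-4,1,0],[1,-2,1]] U=[[-1,-3,0],[0,-1,-2],[0,0,4]]

  row1 -= -4·row0 → [0,-1,-2]
  row2 -= 1·row0 → [0,2,8]
  row2 -= -2·row1 → [0,0,4]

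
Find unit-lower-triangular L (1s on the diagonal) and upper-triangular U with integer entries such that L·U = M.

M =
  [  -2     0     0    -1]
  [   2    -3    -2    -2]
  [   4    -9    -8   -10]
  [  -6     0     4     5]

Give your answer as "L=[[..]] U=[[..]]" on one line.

  r1 -= -1·r0 → [0,-3,-2,-3]
  r2 -= -2·r0 → [0,-9,-8,-12]
  r3 -= 3·r0 → [0,0,4,8]
  r2 -= 3·r1 → [0,0,-2,-3]
  r3 -= 0·r1 → [0,0,4,8]
  r3 -= -2·r2 → [0,0,0,2]

L=[[1,0,0,0],[-1,1,0,0],[-2,3,1,0],[3,0,-2,1]] U=[[-2,0,0,-1],[0,-3,-2,-3],[0,0,-2,-3],[0,0,0,2]]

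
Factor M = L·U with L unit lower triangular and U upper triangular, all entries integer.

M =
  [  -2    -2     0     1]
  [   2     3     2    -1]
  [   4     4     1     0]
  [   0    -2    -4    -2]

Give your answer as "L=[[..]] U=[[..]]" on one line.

  R1 -= -1·R0 → [0,1,2,0]
  R2 -= -2·R0 → [0,0,1,2]
  R3 -= 0·R0 → [0,-2,-4,-2]
  R2 -= 0·R1 → [0,0,1,2]
  R3 -= -2·R1 → [0,0,0,-2]
  R3 -= 0·R2 → [0,0,0,-2]

L=[[1,0,0,0],[-1,1,0,0],[-2,0,1,0],[0,-2,0,1]] U=[[-2,-2,0,1],[0,1,2,0],[0,0,1,2],[0,0,0,-2]]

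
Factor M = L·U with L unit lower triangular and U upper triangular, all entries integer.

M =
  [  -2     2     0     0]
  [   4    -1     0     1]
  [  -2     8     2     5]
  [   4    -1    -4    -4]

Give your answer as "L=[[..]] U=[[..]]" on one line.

  r1 -= -2·r0 → [0,3,0,1]
  r2 -= 1·r0 → [0,6,2,5]
  r3 -= -2·r0 → [0,3,-4,-4]
  r2 -= 2·r1 → [0,0,2,3]
  r3 -= 1·r1 → [0,0,-4,-5]
  r3 -= -2·r2 → [0,0,0,1]

L=[[1,0,0,0],[-2,1,0,0],[1,2,1,0],[-2,1,-2,1]] U=[[-2,2,0,0],[0,3,0,1],[0,0,2,3],[0,0,0,1]]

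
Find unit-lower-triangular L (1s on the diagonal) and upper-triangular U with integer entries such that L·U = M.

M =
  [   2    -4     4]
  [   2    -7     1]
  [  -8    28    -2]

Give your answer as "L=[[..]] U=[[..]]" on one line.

L=[[1,0,0],[1,1,0],[-4,-4,1]] U=[[2,-4,4],[0,-3,-3],[0,0,2]]

  row1 -= 1·row0 → [0,-3,-3]
  row2 -= -4·row0 → [0,12,14]
  row2 -= -4·row1 → [0,0,2]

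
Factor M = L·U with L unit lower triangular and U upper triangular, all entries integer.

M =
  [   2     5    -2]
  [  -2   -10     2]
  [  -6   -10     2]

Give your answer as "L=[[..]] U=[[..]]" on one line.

  R1 -= -1·R0 → [0,-5,0]
  R2 -= -3·R0 → [0,5,-4]
  R2 -= -1·R1 → [0,0,-4]

L=[[1,0,0],[-1,1,0],[-3,-1,1]] U=[[2,5,-2],[0,-5,0],[0,0,-4]]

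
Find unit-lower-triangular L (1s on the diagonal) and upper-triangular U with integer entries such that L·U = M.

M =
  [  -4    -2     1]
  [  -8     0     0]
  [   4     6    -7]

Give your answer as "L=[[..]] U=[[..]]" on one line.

L=[[1,0,0],[2,1,0],[-1,1,1]] U=[[-4,-2,1],[0,4,-2],[0,0,-4]]

  row1 -= 2·row0 → [0,4,-2]
  row2 -= -1·row0 → [0,4,-6]
  row2 -= 1·row1 → [0,0,-4]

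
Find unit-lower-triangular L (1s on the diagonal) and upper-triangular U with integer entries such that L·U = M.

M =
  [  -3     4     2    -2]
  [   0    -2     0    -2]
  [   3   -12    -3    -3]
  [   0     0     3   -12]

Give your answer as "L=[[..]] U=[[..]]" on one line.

L=[[1,0,0,0],[0,1,0,0],[-1,4,1,0],[0,0,-3,1]] U=[[-3,4,2,-2],[0,-2,0,-2],[0,0,-1,3],[0,0,0,-3]]

  R1 -= 0·R0 → [0,-2,0,-2]
  R2 -= -1·R0 → [0,-8,-1,-5]
  R3 -= 0·R0 → [0,0,3,-12]
  R2 -= 4·R1 → [0,0,-1,3]
  R3 -= 0·R1 → [0,0,3,-12]
  R3 -= -3·R2 → [0,0,0,-3]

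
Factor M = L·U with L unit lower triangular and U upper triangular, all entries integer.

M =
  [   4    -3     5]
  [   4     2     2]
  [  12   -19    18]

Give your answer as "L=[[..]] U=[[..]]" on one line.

L=[[1,0,0],[1,1,0],[3,-2,1]] U=[[4,-3,5],[0,5,-3],[0,0,-3]]

  row1 -= 1·row0 → [0,5,-3]
  row2 -= 3·row0 → [0,-10,3]
  row2 -= -2·row1 → [0,0,-3]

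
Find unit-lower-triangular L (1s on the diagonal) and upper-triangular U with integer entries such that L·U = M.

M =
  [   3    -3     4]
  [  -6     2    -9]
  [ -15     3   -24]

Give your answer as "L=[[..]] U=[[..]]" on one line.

L=[[1,0,0],[-2,1,0],[-5,3,1]] U=[[3,-3,4],[0,-4,-1],[0,0,-1]]

  r1 -= -2·r0 → [0,-4,-1]
  r2 -= -5·r0 → [0,-12,-4]
  r2 -= 3·r1 → [0,0,-1]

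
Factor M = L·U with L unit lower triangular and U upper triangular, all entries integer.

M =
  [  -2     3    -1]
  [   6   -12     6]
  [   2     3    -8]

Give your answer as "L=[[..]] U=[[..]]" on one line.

L=[[1,0,0],[-3,1,0],[-1,-2,1]] U=[[-2,3,-1],[0,-3,3],[0,0,-3]]

  R1 -= -3·R0 → [0,-3,3]
  R2 -= -1·R0 → [0,6,-9]
  R2 -= -2·R1 → [0,0,-3]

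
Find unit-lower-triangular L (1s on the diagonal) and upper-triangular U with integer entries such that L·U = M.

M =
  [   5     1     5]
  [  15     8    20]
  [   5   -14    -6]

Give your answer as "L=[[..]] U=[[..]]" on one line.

L=[[1,0,0],[3,1,0],[1,-3,1]] U=[[5,1,5],[0,5,5],[0,0,4]]

  R1 -= 3·R0 → [0,5,5]
  R2 -= 1·R0 → [0,-15,-11]
  R2 -= -3·R1 → [0,0,4]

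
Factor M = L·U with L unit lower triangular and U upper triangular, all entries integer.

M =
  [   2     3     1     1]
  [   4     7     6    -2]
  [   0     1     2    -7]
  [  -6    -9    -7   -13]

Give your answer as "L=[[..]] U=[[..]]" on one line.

L=[[1,0,0,0],[2,1,0,0],[0,1,1,0],[-3,0,2,1]] U=[[2,3,1,1],[0,1,4,-4],[0,0,-2,-3],[0,0,0,-4]]

  R1 -= 2·R0 → [0,1,4,-4]
  R2 -= 0·R0 → [0,1,2,-7]
  R3 -= -3·R0 → [0,0,-4,-10]
  R2 -= 1·R1 → [0,0,-2,-3]
  R3 -= 0·R1 → [0,0,-4,-10]
  R3 -= 2·R2 → [0,0,0,-4]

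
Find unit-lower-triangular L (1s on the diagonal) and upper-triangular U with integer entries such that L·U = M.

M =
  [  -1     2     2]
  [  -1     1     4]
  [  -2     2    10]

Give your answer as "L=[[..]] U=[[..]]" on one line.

  r1 -= 1·r0 → [0,-1,2]
  r2 -= 2·r0 → [0,-2,6]
  r2 -= 2·r1 → [0,0,2]

L=[[1,0,0],[1,1,0],[2,2,1]] U=[[-1,2,2],[0,-1,2],[0,0,2]]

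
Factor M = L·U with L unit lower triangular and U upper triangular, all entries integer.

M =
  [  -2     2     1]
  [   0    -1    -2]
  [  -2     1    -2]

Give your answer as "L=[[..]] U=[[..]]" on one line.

  row1 -= 0·row0 → [0,-1,-2]
  row2 -= 1·row0 → [0,-1,-3]
  row2 -= 1·row1 → [0,0,-1]

L=[[1,0,0],[0,1,0],[1,1,1]] U=[[-2,2,1],[0,-1,-2],[0,0,-1]]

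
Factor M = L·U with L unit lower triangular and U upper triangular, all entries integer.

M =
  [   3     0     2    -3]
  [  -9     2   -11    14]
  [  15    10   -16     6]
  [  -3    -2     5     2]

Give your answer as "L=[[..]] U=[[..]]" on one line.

L=[[1,0,0,0],[-3,1,0,0],[5,5,1,0],[-1,-1,-2,1]] U=[[3,0,2,-3],[0,2,-5,5],[0,0,-1,-4],[0,0,0,-4]]

  r1 -= -3·r0 → [0,2,-5,5]
  r2 -= 5·r0 → [0,10,-26,21]
  r3 -= -1·r0 → [0,-2,7,-1]
  r2 -= 5·r1 → [0,0,-1,-4]
  r3 -= -1·r1 → [0,0,2,4]
  r3 -= -2·r2 → [0,0,0,-4]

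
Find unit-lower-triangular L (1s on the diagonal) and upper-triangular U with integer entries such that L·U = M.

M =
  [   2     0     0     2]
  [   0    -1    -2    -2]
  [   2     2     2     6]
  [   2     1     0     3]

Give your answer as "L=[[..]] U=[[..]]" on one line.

  R1 -= 0·R0 → [0,-1,-2,-2]
  R2 -= 1·R0 → [0,2,2,4]
  R3 -= 1·R0 → [0,1,0,1]
  R2 -= -2·R1 → [0,0,-2,0]
  R3 -= -1·R1 → [0,0,-2,-1]
  R3 -= 1·R2 → [0,0,0,-1]

L=[[1,0,0,0],[0,1,0,0],[1,-2,1,0],[1,-1,1,1]] U=[[2,0,0,2],[0,-1,-2,-2],[0,0,-2,0],[0,0,0,-1]]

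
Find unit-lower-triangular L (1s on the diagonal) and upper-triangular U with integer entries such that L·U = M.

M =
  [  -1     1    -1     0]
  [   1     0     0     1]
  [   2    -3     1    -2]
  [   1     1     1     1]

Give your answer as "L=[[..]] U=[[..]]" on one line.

  r1 -= -1·r0 → [0,1,-1,1]
  r2 -= -2·r0 → [0,-1,-1,-2]
  r3 -= -1·r0 → [0,2,0,1]
  r2 -= -1·r1 → [0,0,-2,-1]
  r3 -= 2·r1 → [0,0,2,-1]
  r3 -= -1·r2 → [0,0,0,-2]

L=[[1,0,0,0],[-1,1,0,0],[-2,-1,1,0],[-1,2,-1,1]] U=[[-1,1,-1,0],[0,1,-1,1],[0,0,-2,-1],[0,0,0,-2]]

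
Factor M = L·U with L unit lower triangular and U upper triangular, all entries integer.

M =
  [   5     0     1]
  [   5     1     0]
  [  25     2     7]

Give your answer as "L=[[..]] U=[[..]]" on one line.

  R1 -= 1·R0 → [0,1,-1]
  R2 -= 5·R0 → [0,2,2]
  R2 -= 2·R1 → [0,0,4]

L=[[1,0,0],[1,1,0],[5,2,1]] U=[[5,0,1],[0,1,-1],[0,0,4]]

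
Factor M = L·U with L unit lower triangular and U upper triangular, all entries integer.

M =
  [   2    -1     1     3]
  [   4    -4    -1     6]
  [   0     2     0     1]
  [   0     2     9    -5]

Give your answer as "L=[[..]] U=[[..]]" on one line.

L=[[1,0,0,0],[2,1,0,0],[0,-1,1,0],[0,-1,-2,1]] U=[[2,-1,1,3],[0,-2,-3,0],[0,0,-3,1],[0,0,0,-3]]

  R1 -= 2·R0 → [0,-2,-3,0]
  R2 -= 0·R0 → [0,2,0,1]
  R3 -= 0·R0 → [0,2,9,-5]
  R2 -= -1·R1 → [0,0,-3,1]
  R3 -= -1·R1 → [0,0,6,-5]
  R3 -= -2·R2 → [0,0,0,-3]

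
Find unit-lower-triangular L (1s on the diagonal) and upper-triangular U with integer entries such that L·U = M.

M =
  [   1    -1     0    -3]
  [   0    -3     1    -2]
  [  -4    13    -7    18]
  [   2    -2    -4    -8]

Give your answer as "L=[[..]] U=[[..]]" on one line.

L=[[1,0,0,0],[0,1,0,0],[-4,-3,1,0],[2,0,1,1]] U=[[1,-1,0,-3],[0,-3,1,-2],[0,0,-4,0],[0,0,0,-2]]

  R1 -= 0·R0 → [0,-3,1,-2]
  R2 -= -4·R0 → [0,9,-7,6]
  R3 -= 2·R0 → [0,0,-4,-2]
  R2 -= -3·R1 → [0,0,-4,0]
  R3 -= 0·R1 → [0,0,-4,-2]
  R3 -= 1·R2 → [0,0,0,-2]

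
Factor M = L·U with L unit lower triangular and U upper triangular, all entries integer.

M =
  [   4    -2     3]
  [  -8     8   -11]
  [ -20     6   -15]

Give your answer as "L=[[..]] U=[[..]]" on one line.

L=[[1,0,0],[-2,1,0],[-5,-1,1]] U=[[4,-2,3],[0,4,-5],[0,0,-5]]

  r1 -= -2·r0 → [0,4,-5]
  r2 -= -5·r0 → [0,-4,0]
  r2 -= -1·r1 → [0,0,-5]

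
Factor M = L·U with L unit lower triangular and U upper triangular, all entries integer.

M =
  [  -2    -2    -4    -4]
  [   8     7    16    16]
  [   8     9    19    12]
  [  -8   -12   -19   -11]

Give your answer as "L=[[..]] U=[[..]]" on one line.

  row1 -= -4·row0 → [0,-1,0,0]
  row2 -= -4·row0 → [0,1,3,-4]
  row3 -= 4·row0 → [0,-4,-3,5]
  row2 -= -1·row1 → [0,0,3,-4]
  row3 -= 4·row1 → [0,0,-3,5]
  row3 -= -1·row2 → [0,0,0,1]

L=[[1,0,0,0],[-4,1,0,0],[-4,-1,1,0],[4,4,-1,1]] U=[[-2,-2,-4,-4],[0,-1,0,0],[0,0,3,-4],[0,0,0,1]]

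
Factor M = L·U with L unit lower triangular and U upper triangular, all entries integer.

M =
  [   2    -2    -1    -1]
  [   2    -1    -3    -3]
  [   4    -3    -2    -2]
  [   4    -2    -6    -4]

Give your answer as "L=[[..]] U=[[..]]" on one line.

L=[[1,0,0,0],[1,1,0,0],[2,1,1,0],[2,2,0,1]] U=[[2,-2,-1,-1],[0,1,-2,-2],[0,0,2,2],[0,0,0,2]]

  row1 -= 1·row0 → [0,1,-2,-2]
  row2 -= 2·row0 → [0,1,0,0]
  row3 -= 2·row0 → [0,2,-4,-2]
  row2 -= 1·row1 → [0,0,2,2]
  row3 -= 2·row1 → [0,0,0,2]
  row3 -= 0·row2 → [0,0,0,2]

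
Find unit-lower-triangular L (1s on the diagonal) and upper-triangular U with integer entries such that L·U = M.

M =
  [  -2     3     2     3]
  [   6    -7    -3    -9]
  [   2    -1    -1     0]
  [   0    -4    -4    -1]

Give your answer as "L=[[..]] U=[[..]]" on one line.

L=[[1,0,0,0],[-3,1,0,0],[-1,1,1,0],[0,-2,-1,1]] U=[[-2,3,2,3],[0,2,3,0],[0,0,-2,3],[0,0,0,2]]

  R1 -= -3·R0 → [0,2,3,0]
  R2 -= -1·R0 → [0,2,1,3]
  R3 -= 0·R0 → [0,-4,-4,-1]
  R2 -= 1·R1 → [0,0,-2,3]
  R3 -= -2·R1 → [0,0,2,-1]
  R3 -= -1·R2 → [0,0,0,2]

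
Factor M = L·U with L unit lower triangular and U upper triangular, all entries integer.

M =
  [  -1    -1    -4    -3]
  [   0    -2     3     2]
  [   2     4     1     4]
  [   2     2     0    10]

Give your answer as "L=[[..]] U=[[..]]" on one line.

  r1 -= 0·r0 → [0,-2,3,2]
  r2 -= -2·r0 → [0,2,-7,-2]
  r3 -= -2·r0 → [0,0,-8,4]
  r2 -= -1·r1 → [0,0,-4,0]
  r3 -= 0·r1 → [0,0,-8,4]
  r3 -= 2·r2 → [0,0,0,4]

L=[[1,0,0,0],[0,1,0,0],[-2,-1,1,0],[-2,0,2,1]] U=[[-1,-1,-4,-3],[0,-2,3,2],[0,0,-4,0],[0,0,0,4]]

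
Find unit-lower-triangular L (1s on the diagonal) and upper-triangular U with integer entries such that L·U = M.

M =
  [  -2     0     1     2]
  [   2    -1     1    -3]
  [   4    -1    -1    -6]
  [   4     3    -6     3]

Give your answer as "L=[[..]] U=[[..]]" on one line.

  row1 -= -1·row0 → [0,-1,2,-1]
  row2 -= -2·row0 → [0,-1,1,-2]
  row3 -= -2·row0 → [0,3,-4,7]
  row2 -= 1·row1 → [0,0,-1,-1]
  row3 -= -3·row1 → [0,0,2,4]
  row3 -= -2·row2 → [0,0,0,2]

L=[[1,0,0,0],[-1,1,0,0],[-2,1,1,0],[-2,-3,-2,1]] U=[[-2,0,1,2],[0,-1,2,-1],[0,0,-1,-1],[0,0,0,2]]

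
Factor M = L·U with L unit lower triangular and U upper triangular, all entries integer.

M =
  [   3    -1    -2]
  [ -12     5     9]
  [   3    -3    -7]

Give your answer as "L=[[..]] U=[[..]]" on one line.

  row1 -= -4·row0 → [0,1,1]
  row2 -= 1·row0 → [0,-2,-5]
  row2 -= -2·row1 → [0,0,-3]

L=[[1,0,0],[-4,1,0],[1,-2,1]] U=[[3,-1,-2],[0,1,1],[0,0,-3]]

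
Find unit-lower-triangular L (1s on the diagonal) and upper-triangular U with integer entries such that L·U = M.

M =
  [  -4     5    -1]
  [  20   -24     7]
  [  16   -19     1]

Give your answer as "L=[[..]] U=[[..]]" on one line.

L=[[1,0,0],[-5,1,0],[-4,1,1]] U=[[-4,5,-1],[0,1,2],[0,0,-5]]

  R1 -= -5·R0 → [0,1,2]
  R2 -= -4·R0 → [0,1,-3]
  R2 -= 1·R1 → [0,0,-5]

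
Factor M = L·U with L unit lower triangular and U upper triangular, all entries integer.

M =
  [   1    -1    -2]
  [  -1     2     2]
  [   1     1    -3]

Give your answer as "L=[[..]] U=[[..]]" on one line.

L=[[1,0,0],[-1,1,0],[1,2,1]] U=[[1,-1,-2],[0,1,0],[0,0,-1]]

  R1 -= -1·R0 → [0,1,0]
  R2 -= 1·R0 → [0,2,-1]
  R2 -= 2·R1 → [0,0,-1]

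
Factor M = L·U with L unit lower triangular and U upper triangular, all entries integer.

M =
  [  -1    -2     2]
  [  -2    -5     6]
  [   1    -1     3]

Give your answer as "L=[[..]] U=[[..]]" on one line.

  row1 -= 2·row0 → [0,-1,2]
  row2 -= -1·row0 → [0,-3,5]
  row2 -= 3·row1 → [0,0,-1]

L=[[1,0,0],[2,1,0],[-1,3,1]] U=[[-1,-2,2],[0,-1,2],[0,0,-1]]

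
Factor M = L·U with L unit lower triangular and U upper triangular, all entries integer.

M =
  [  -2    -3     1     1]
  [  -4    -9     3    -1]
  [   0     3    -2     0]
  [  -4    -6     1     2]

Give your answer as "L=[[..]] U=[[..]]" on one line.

L=[[1,0,0,0],[2,1,0,0],[0,-1,1,0],[2,0,1,1]] U=[[-2,-3,1,1],[0,-3,1,-3],[0,0,-1,-3],[0,0,0,3]]

  r1 -= 2·r0 → [0,-3,1,-3]
  r2 -= 0·r0 → [0,3,-2,0]
  r3 -= 2·r0 → [0,0,-1,0]
  r2 -= -1·r1 → [0,0,-1,-3]
  r3 -= 0·r1 → [0,0,-1,0]
  r3 -= 1·r2 → [0,0,0,3]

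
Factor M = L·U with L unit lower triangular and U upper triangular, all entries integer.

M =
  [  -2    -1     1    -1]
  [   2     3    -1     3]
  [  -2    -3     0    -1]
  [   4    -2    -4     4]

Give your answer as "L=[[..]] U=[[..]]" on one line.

  R1 -= -1·R0 → [0,2,0,2]
  R2 -= 1·R0 → [0,-2,-1,0]
  R3 -= -2·R0 → [0,-4,-2,2]
  R2 -= -1·R1 → [0,0,-1,2]
  R3 -= -2·R1 → [0,0,-2,6]
  R3 -= 2·R2 → [0,0,0,2]

L=[[1,0,0,0],[-1,1,0,0],[1,-1,1,0],[-2,-2,2,1]] U=[[-2,-1,1,-1],[0,2,0,2],[0,0,-1,2],[0,0,0,2]]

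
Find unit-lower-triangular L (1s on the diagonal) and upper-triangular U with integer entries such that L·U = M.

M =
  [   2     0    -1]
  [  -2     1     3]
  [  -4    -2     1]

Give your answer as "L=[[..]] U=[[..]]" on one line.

  r1 -= -1·r0 → [0,1,2]
  r2 -= -2·r0 → [0,-2,-1]
  r2 -= -2·r1 → [0,0,3]

L=[[1,0,0],[-1,1,0],[-2,-2,1]] U=[[2,0,-1],[0,1,2],[0,0,3]]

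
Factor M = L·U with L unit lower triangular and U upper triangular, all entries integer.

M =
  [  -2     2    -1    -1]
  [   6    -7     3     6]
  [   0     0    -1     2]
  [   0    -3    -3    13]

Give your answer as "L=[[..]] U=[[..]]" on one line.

L=[[1,0,0,0],[-3,1,0,0],[0,0,1,0],[0,3,3,1]] U=[[-2,2,-1,-1],[0,-1,0,3],[0,0,-1,2],[0,0,0,-2]]

  R1 -= -3·R0 → [0,-1,0,3]
  R2 -= 0·R0 → [0,0,-1,2]
  R3 -= 0·R0 → [0,-3,-3,13]
  R2 -= 0·R1 → [0,0,-1,2]
  R3 -= 3·R1 → [0,0,-3,4]
  R3 -= 3·R2 → [0,0,0,-2]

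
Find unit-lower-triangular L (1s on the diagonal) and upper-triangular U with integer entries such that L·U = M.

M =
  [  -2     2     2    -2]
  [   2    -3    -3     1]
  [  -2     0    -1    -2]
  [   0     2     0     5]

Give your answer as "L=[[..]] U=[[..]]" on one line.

  row1 -= -1·row0 → [0,-1,-1,-1]
  row2 -= 1·row0 → [0,-2,-3,0]
  row3 -= 0·row0 → [0,2,0,5]
  row2 -= 2·row1 → [0,0,-1,2]
  row3 -= -2·row1 → [0,0,-2,3]
  row3 -= 2·row2 → [0,0,0,-1]

L=[[1,0,0,0],[-1,1,0,0],[1,2,1,0],[0,-2,2,1]] U=[[-2,2,2,-2],[0,-1,-1,-1],[0,0,-1,2],[0,0,0,-1]]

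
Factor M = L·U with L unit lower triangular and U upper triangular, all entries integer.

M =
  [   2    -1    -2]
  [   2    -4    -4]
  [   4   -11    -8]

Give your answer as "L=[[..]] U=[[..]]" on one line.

L=[[1,0,0],[1,1,0],[2,3,1]] U=[[2,-1,-2],[0,-3,-2],[0,0,2]]

  row1 -= 1·row0 → [0,-3,-2]
  row2 -= 2·row0 → [0,-9,-4]
  row2 -= 3·row1 → [0,0,2]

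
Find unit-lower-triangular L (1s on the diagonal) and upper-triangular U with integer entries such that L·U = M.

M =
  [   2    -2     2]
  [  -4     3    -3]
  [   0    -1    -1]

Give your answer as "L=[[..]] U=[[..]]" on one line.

  row1 -= -2·row0 → [0,-1,1]
  row2 -= 0·row0 → [0,-1,-1]
  row2 -= 1·row1 → [0,0,-2]

L=[[1,0,0],[-2,1,0],[0,1,1]] U=[[2,-2,2],[0,-1,1],[0,0,-2]]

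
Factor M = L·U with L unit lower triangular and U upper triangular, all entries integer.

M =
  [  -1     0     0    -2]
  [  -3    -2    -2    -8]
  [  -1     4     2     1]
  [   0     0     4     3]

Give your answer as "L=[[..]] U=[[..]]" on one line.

  R1 -= 3·R0 → [0,-2,-2,-2]
  R2 -= 1·R0 → [0,4,2,3]
  R3 -= 0·R0 → [0,0,4,3]
  R2 -= -2·R1 → [0,0,-2,-1]
  R3 -= 0·R1 → [0,0,4,3]
  R3 -= -2·R2 → [0,0,0,1]

L=[[1,0,0,0],[3,1,0,0],[1,-2,1,0],[0,0,-2,1]] U=[[-1,0,0,-2],[0,-2,-2,-2],[0,0,-2,-1],[0,0,0,1]]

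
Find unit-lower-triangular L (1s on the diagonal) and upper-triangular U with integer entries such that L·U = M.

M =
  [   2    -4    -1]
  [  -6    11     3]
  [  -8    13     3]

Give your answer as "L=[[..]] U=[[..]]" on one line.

L=[[1,0,0],[-3,1,0],[-4,3,1]] U=[[2,-4,-1],[0,-1,0],[0,0,-1]]

  R1 -= -3·R0 → [0,-1,0]
  R2 -= -4·R0 → [0,-3,-1]
  R2 -= 3·R1 → [0,0,-1]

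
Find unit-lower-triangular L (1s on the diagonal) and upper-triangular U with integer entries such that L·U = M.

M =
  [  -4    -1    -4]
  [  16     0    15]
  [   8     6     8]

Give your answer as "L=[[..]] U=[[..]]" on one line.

L=[[1,0,0],[-4,1,0],[-2,-1,1]] U=[[-4,-1,-4],[0,-4,-1],[0,0,-1]]

  r1 -= -4·r0 → [0,-4,-1]
  r2 -= -2·r0 → [0,4,0]
  r2 -= -1·r1 → [0,0,-1]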